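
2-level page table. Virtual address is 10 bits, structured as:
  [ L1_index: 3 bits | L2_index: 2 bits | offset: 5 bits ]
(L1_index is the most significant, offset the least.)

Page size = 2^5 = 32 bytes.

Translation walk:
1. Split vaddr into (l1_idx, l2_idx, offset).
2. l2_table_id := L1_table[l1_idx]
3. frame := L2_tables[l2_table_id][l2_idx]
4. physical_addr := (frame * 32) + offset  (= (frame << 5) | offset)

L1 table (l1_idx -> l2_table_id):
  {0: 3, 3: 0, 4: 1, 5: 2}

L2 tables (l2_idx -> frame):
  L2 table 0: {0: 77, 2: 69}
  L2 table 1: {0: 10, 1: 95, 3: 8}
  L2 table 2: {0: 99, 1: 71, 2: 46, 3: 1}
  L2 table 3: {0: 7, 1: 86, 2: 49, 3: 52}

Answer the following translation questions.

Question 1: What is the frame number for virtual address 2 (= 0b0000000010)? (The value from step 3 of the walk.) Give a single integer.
Answer: 7

Derivation:
vaddr = 2: l1_idx=0, l2_idx=0
L1[0] = 3; L2[3][0] = 7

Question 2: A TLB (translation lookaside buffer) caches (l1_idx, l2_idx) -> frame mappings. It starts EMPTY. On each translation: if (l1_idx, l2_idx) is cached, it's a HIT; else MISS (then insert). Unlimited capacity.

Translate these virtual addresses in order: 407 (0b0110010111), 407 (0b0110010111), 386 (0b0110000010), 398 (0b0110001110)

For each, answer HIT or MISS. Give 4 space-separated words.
Answer: MISS HIT HIT HIT

Derivation:
vaddr=407: (3,0) not in TLB -> MISS, insert
vaddr=407: (3,0) in TLB -> HIT
vaddr=386: (3,0) in TLB -> HIT
vaddr=398: (3,0) in TLB -> HIT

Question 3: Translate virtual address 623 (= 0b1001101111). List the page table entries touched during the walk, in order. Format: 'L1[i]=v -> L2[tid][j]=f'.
vaddr = 623 = 0b1001101111
Split: l1_idx=4, l2_idx=3, offset=15

Answer: L1[4]=1 -> L2[1][3]=8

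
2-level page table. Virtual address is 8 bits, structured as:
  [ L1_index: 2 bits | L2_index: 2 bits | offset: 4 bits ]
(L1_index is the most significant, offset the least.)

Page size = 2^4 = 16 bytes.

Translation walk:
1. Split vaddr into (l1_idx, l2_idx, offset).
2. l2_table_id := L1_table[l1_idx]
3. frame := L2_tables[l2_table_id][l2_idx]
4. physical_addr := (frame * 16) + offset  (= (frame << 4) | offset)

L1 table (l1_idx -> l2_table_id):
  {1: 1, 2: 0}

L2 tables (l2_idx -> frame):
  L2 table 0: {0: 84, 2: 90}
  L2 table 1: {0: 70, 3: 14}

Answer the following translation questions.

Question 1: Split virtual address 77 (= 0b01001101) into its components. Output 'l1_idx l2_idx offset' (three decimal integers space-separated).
vaddr = 77 = 0b01001101
  top 2 bits -> l1_idx = 1
  next 2 bits -> l2_idx = 0
  bottom 4 bits -> offset = 13

Answer: 1 0 13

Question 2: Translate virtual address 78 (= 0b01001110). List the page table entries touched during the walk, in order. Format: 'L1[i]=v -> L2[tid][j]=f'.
vaddr = 78 = 0b01001110
Split: l1_idx=1, l2_idx=0, offset=14

Answer: L1[1]=1 -> L2[1][0]=70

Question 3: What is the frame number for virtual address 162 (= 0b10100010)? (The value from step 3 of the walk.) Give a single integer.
Answer: 90

Derivation:
vaddr = 162: l1_idx=2, l2_idx=2
L1[2] = 0; L2[0][2] = 90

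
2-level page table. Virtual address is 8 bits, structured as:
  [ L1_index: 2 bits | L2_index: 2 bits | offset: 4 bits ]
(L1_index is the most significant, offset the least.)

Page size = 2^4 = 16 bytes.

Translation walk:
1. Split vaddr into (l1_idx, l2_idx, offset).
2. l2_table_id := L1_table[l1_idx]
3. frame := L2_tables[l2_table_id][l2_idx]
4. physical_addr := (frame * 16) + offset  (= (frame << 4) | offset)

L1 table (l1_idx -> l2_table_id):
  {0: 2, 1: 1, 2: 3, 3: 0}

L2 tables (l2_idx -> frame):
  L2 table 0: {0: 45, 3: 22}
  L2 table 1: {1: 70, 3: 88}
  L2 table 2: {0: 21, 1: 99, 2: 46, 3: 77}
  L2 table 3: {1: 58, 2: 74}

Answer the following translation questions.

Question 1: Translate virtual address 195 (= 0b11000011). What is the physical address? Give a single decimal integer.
vaddr = 195 = 0b11000011
Split: l1_idx=3, l2_idx=0, offset=3
L1[3] = 0
L2[0][0] = 45
paddr = 45 * 16 + 3 = 723

Answer: 723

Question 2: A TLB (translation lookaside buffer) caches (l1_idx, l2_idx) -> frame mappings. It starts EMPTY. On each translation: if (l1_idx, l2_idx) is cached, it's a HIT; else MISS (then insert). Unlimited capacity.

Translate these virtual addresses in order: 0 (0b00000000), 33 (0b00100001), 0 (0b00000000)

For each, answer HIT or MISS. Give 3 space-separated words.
Answer: MISS MISS HIT

Derivation:
vaddr=0: (0,0) not in TLB -> MISS, insert
vaddr=33: (0,2) not in TLB -> MISS, insert
vaddr=0: (0,0) in TLB -> HIT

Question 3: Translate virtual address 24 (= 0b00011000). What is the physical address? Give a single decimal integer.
vaddr = 24 = 0b00011000
Split: l1_idx=0, l2_idx=1, offset=8
L1[0] = 2
L2[2][1] = 99
paddr = 99 * 16 + 8 = 1592

Answer: 1592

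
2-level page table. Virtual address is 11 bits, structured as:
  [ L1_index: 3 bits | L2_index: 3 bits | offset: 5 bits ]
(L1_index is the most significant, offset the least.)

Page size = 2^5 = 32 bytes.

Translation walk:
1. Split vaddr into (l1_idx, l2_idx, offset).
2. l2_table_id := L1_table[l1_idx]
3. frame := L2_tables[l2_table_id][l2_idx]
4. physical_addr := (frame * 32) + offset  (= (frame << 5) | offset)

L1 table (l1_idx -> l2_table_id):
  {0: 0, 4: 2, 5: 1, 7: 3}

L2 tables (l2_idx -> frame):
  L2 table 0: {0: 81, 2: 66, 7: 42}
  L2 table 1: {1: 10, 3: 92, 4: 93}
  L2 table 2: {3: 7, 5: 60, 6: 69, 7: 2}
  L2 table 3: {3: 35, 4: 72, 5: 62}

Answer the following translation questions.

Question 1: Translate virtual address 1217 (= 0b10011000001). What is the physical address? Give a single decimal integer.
Answer: 2209

Derivation:
vaddr = 1217 = 0b10011000001
Split: l1_idx=4, l2_idx=6, offset=1
L1[4] = 2
L2[2][6] = 69
paddr = 69 * 32 + 1 = 2209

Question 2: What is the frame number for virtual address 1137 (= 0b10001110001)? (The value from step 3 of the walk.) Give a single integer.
vaddr = 1137: l1_idx=4, l2_idx=3
L1[4] = 2; L2[2][3] = 7

Answer: 7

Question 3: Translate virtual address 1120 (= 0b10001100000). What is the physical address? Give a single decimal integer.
vaddr = 1120 = 0b10001100000
Split: l1_idx=4, l2_idx=3, offset=0
L1[4] = 2
L2[2][3] = 7
paddr = 7 * 32 + 0 = 224

Answer: 224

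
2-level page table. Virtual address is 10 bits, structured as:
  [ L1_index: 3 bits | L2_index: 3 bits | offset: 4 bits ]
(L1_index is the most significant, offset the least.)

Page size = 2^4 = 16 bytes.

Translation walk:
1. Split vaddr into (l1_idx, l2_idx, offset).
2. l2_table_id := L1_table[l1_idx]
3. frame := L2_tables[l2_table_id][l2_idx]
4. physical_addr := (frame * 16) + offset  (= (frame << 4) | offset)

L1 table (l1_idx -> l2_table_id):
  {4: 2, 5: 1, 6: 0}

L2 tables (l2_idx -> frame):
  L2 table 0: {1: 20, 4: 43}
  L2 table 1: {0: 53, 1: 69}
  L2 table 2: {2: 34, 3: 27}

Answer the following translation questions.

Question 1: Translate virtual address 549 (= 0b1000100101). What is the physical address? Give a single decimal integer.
vaddr = 549 = 0b1000100101
Split: l1_idx=4, l2_idx=2, offset=5
L1[4] = 2
L2[2][2] = 34
paddr = 34 * 16 + 5 = 549

Answer: 549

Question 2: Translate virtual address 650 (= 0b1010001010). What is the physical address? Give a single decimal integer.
Answer: 858

Derivation:
vaddr = 650 = 0b1010001010
Split: l1_idx=5, l2_idx=0, offset=10
L1[5] = 1
L2[1][0] = 53
paddr = 53 * 16 + 10 = 858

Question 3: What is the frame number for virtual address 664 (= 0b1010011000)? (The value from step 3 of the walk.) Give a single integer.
Answer: 69

Derivation:
vaddr = 664: l1_idx=5, l2_idx=1
L1[5] = 1; L2[1][1] = 69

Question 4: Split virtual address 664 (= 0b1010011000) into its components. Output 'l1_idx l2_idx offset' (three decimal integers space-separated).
Answer: 5 1 8

Derivation:
vaddr = 664 = 0b1010011000
  top 3 bits -> l1_idx = 5
  next 3 bits -> l2_idx = 1
  bottom 4 bits -> offset = 8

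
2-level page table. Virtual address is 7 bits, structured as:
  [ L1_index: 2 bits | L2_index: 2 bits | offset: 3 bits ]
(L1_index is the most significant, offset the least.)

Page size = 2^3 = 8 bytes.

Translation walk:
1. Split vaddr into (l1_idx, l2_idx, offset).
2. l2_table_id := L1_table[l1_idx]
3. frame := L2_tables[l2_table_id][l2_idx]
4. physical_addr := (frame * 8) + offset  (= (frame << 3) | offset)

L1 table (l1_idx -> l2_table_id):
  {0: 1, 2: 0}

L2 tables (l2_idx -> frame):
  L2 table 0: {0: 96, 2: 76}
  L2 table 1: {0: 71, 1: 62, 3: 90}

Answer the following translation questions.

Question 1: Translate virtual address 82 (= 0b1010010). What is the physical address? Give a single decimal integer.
vaddr = 82 = 0b1010010
Split: l1_idx=2, l2_idx=2, offset=2
L1[2] = 0
L2[0][2] = 76
paddr = 76 * 8 + 2 = 610

Answer: 610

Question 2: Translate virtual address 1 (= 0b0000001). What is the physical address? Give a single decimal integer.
Answer: 569

Derivation:
vaddr = 1 = 0b0000001
Split: l1_idx=0, l2_idx=0, offset=1
L1[0] = 1
L2[1][0] = 71
paddr = 71 * 8 + 1 = 569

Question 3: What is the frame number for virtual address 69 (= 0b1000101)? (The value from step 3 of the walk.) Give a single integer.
Answer: 96

Derivation:
vaddr = 69: l1_idx=2, l2_idx=0
L1[2] = 0; L2[0][0] = 96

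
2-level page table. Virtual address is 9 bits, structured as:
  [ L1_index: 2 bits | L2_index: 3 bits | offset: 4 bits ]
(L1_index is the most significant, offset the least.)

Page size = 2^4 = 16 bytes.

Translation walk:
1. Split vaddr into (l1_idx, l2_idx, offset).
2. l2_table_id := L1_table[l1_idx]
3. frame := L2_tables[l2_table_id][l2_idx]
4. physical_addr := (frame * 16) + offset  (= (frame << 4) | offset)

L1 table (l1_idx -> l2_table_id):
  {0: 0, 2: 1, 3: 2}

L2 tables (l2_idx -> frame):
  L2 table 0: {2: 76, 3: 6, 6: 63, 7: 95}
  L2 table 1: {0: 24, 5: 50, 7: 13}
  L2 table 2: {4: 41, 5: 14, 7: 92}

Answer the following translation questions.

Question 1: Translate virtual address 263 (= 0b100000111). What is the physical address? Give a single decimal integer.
vaddr = 263 = 0b100000111
Split: l1_idx=2, l2_idx=0, offset=7
L1[2] = 1
L2[1][0] = 24
paddr = 24 * 16 + 7 = 391

Answer: 391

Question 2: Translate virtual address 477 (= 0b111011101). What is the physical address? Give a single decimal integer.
vaddr = 477 = 0b111011101
Split: l1_idx=3, l2_idx=5, offset=13
L1[3] = 2
L2[2][5] = 14
paddr = 14 * 16 + 13 = 237

Answer: 237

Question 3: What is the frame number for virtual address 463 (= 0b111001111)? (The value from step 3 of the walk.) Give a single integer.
Answer: 41

Derivation:
vaddr = 463: l1_idx=3, l2_idx=4
L1[3] = 2; L2[2][4] = 41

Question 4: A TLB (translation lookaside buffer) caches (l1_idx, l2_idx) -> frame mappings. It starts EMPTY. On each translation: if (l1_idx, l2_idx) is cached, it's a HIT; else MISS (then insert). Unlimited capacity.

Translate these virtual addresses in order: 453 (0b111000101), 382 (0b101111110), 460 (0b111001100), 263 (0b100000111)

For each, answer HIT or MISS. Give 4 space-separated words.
Answer: MISS MISS HIT MISS

Derivation:
vaddr=453: (3,4) not in TLB -> MISS, insert
vaddr=382: (2,7) not in TLB -> MISS, insert
vaddr=460: (3,4) in TLB -> HIT
vaddr=263: (2,0) not in TLB -> MISS, insert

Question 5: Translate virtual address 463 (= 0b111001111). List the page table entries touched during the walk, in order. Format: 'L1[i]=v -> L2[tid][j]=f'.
Answer: L1[3]=2 -> L2[2][4]=41

Derivation:
vaddr = 463 = 0b111001111
Split: l1_idx=3, l2_idx=4, offset=15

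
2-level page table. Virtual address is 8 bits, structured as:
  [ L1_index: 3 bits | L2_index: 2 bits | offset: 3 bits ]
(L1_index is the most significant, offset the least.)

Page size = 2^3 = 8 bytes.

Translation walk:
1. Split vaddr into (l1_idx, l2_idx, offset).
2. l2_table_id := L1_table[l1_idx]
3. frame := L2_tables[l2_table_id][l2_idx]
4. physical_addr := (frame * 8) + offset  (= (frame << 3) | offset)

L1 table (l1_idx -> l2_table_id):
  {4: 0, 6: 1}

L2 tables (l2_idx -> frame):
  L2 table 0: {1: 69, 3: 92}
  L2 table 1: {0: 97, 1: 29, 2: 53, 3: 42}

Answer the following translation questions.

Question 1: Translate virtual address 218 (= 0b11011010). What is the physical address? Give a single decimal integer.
Answer: 338

Derivation:
vaddr = 218 = 0b11011010
Split: l1_idx=6, l2_idx=3, offset=2
L1[6] = 1
L2[1][3] = 42
paddr = 42 * 8 + 2 = 338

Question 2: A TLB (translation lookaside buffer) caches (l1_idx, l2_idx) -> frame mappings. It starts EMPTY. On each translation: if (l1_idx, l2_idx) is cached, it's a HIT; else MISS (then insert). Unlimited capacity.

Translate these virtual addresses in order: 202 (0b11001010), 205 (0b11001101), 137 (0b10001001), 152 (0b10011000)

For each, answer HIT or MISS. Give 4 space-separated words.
vaddr=202: (6,1) not in TLB -> MISS, insert
vaddr=205: (6,1) in TLB -> HIT
vaddr=137: (4,1) not in TLB -> MISS, insert
vaddr=152: (4,3) not in TLB -> MISS, insert

Answer: MISS HIT MISS MISS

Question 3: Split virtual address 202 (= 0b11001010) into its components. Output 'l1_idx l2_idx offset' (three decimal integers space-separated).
Answer: 6 1 2

Derivation:
vaddr = 202 = 0b11001010
  top 3 bits -> l1_idx = 6
  next 2 bits -> l2_idx = 1
  bottom 3 bits -> offset = 2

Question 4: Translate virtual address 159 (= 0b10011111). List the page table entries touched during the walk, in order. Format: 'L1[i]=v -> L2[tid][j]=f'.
Answer: L1[4]=0 -> L2[0][3]=92

Derivation:
vaddr = 159 = 0b10011111
Split: l1_idx=4, l2_idx=3, offset=7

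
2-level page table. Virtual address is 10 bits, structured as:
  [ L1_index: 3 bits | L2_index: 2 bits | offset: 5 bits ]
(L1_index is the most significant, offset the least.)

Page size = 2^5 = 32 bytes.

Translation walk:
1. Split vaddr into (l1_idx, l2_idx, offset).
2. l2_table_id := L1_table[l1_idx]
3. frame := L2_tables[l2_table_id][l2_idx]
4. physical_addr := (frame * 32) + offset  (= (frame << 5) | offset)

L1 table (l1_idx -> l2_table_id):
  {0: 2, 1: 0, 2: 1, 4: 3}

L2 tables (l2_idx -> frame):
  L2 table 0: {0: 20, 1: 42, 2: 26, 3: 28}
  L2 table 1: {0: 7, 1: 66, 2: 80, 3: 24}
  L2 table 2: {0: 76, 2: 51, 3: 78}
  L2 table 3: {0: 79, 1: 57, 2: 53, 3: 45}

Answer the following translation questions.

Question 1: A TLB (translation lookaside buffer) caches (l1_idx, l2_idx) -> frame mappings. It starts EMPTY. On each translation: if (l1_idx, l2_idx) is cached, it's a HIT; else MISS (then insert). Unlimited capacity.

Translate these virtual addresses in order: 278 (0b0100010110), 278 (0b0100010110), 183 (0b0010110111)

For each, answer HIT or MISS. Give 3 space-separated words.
Answer: MISS HIT MISS

Derivation:
vaddr=278: (2,0) not in TLB -> MISS, insert
vaddr=278: (2,0) in TLB -> HIT
vaddr=183: (1,1) not in TLB -> MISS, insert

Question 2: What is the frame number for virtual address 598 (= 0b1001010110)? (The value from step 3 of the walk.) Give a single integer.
vaddr = 598: l1_idx=4, l2_idx=2
L1[4] = 3; L2[3][2] = 53

Answer: 53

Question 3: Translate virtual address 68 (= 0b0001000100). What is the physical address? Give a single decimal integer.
vaddr = 68 = 0b0001000100
Split: l1_idx=0, l2_idx=2, offset=4
L1[0] = 2
L2[2][2] = 51
paddr = 51 * 32 + 4 = 1636

Answer: 1636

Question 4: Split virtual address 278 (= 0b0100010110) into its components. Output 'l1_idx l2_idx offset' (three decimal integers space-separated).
vaddr = 278 = 0b0100010110
  top 3 bits -> l1_idx = 2
  next 2 bits -> l2_idx = 0
  bottom 5 bits -> offset = 22

Answer: 2 0 22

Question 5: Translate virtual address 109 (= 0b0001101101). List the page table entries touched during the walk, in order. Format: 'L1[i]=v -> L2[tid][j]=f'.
Answer: L1[0]=2 -> L2[2][3]=78

Derivation:
vaddr = 109 = 0b0001101101
Split: l1_idx=0, l2_idx=3, offset=13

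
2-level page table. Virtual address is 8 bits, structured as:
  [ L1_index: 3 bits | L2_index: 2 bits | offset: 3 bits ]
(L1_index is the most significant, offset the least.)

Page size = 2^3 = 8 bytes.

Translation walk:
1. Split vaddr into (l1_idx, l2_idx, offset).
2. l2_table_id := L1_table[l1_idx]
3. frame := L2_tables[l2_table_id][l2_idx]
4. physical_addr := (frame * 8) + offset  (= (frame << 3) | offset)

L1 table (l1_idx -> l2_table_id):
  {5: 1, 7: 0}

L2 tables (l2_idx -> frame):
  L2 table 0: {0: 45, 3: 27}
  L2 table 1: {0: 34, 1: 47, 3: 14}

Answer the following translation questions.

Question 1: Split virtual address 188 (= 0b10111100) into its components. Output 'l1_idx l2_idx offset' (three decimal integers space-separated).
Answer: 5 3 4

Derivation:
vaddr = 188 = 0b10111100
  top 3 bits -> l1_idx = 5
  next 2 bits -> l2_idx = 3
  bottom 3 bits -> offset = 4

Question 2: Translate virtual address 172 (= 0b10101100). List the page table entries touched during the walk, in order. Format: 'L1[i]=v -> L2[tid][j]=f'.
Answer: L1[5]=1 -> L2[1][1]=47

Derivation:
vaddr = 172 = 0b10101100
Split: l1_idx=5, l2_idx=1, offset=4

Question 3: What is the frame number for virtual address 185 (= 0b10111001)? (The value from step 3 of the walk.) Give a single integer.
vaddr = 185: l1_idx=5, l2_idx=3
L1[5] = 1; L2[1][3] = 14

Answer: 14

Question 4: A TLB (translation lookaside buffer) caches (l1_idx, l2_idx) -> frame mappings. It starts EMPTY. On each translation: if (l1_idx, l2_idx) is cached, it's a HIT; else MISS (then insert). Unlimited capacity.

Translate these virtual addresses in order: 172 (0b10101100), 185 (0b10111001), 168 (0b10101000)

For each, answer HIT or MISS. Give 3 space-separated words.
vaddr=172: (5,1) not in TLB -> MISS, insert
vaddr=185: (5,3) not in TLB -> MISS, insert
vaddr=168: (5,1) in TLB -> HIT

Answer: MISS MISS HIT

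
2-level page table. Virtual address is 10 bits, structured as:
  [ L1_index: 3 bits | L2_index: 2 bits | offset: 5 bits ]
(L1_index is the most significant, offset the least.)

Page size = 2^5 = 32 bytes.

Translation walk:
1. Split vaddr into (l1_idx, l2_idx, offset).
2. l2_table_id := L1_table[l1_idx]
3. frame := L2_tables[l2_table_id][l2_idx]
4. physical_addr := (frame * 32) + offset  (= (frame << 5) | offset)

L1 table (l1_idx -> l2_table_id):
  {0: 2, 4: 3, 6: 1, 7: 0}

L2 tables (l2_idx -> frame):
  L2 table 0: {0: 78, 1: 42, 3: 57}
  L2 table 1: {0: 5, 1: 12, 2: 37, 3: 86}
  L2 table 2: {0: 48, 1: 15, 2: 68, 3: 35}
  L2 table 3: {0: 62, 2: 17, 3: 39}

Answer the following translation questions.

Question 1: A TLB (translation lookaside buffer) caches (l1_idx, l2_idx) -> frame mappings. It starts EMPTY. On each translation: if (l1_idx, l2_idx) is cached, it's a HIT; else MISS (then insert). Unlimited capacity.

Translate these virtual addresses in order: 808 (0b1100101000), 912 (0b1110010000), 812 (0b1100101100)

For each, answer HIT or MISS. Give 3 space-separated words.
vaddr=808: (6,1) not in TLB -> MISS, insert
vaddr=912: (7,0) not in TLB -> MISS, insert
vaddr=812: (6,1) in TLB -> HIT

Answer: MISS MISS HIT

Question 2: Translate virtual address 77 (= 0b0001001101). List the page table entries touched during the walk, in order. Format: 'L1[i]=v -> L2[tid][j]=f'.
Answer: L1[0]=2 -> L2[2][2]=68

Derivation:
vaddr = 77 = 0b0001001101
Split: l1_idx=0, l2_idx=2, offset=13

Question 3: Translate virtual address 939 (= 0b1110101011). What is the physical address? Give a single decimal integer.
vaddr = 939 = 0b1110101011
Split: l1_idx=7, l2_idx=1, offset=11
L1[7] = 0
L2[0][1] = 42
paddr = 42 * 32 + 11 = 1355

Answer: 1355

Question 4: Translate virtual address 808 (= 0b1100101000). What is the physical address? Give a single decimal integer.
Answer: 392

Derivation:
vaddr = 808 = 0b1100101000
Split: l1_idx=6, l2_idx=1, offset=8
L1[6] = 1
L2[1][1] = 12
paddr = 12 * 32 + 8 = 392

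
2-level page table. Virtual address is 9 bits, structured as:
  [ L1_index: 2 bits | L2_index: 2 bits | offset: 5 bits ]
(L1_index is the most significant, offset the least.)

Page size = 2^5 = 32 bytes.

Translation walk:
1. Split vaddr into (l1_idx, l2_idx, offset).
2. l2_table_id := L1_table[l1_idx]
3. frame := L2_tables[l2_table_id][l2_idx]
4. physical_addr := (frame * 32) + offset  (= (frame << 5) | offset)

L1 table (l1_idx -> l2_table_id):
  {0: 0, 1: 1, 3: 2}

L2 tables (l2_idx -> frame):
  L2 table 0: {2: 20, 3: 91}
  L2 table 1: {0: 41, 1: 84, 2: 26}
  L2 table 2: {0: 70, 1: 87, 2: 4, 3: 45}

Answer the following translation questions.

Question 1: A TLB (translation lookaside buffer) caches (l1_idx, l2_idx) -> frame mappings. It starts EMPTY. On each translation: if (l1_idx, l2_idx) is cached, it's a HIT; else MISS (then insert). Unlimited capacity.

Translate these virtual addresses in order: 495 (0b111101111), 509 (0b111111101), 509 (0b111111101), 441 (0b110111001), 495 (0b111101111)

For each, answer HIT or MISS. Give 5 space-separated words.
Answer: MISS HIT HIT MISS HIT

Derivation:
vaddr=495: (3,3) not in TLB -> MISS, insert
vaddr=509: (3,3) in TLB -> HIT
vaddr=509: (3,3) in TLB -> HIT
vaddr=441: (3,1) not in TLB -> MISS, insert
vaddr=495: (3,3) in TLB -> HIT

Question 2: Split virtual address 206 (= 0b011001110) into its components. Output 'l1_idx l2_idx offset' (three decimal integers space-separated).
vaddr = 206 = 0b011001110
  top 2 bits -> l1_idx = 1
  next 2 bits -> l2_idx = 2
  bottom 5 bits -> offset = 14

Answer: 1 2 14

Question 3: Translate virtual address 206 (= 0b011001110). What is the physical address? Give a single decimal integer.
Answer: 846

Derivation:
vaddr = 206 = 0b011001110
Split: l1_idx=1, l2_idx=2, offset=14
L1[1] = 1
L2[1][2] = 26
paddr = 26 * 32 + 14 = 846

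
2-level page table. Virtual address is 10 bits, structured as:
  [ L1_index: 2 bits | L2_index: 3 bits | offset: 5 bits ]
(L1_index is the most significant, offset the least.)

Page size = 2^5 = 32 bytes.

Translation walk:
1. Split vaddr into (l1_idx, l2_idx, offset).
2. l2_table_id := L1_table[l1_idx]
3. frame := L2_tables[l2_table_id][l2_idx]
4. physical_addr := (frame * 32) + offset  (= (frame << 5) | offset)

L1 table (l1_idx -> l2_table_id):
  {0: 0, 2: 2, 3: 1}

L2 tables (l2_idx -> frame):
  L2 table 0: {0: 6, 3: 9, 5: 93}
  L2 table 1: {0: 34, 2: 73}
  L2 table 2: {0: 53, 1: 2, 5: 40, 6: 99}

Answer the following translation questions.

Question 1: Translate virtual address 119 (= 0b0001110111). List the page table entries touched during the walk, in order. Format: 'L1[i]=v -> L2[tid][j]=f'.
vaddr = 119 = 0b0001110111
Split: l1_idx=0, l2_idx=3, offset=23

Answer: L1[0]=0 -> L2[0][3]=9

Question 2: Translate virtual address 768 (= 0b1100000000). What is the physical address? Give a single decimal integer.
Answer: 1088

Derivation:
vaddr = 768 = 0b1100000000
Split: l1_idx=3, l2_idx=0, offset=0
L1[3] = 1
L2[1][0] = 34
paddr = 34 * 32 + 0 = 1088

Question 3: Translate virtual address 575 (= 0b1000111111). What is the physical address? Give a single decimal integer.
Answer: 95

Derivation:
vaddr = 575 = 0b1000111111
Split: l1_idx=2, l2_idx=1, offset=31
L1[2] = 2
L2[2][1] = 2
paddr = 2 * 32 + 31 = 95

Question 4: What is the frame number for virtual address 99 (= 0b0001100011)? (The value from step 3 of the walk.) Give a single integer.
Answer: 9

Derivation:
vaddr = 99: l1_idx=0, l2_idx=3
L1[0] = 0; L2[0][3] = 9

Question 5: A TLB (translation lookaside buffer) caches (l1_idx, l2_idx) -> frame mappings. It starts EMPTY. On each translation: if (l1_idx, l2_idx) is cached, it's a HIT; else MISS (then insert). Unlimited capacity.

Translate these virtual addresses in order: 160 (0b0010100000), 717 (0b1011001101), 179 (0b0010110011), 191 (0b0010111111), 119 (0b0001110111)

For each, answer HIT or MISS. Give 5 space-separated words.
vaddr=160: (0,5) not in TLB -> MISS, insert
vaddr=717: (2,6) not in TLB -> MISS, insert
vaddr=179: (0,5) in TLB -> HIT
vaddr=191: (0,5) in TLB -> HIT
vaddr=119: (0,3) not in TLB -> MISS, insert

Answer: MISS MISS HIT HIT MISS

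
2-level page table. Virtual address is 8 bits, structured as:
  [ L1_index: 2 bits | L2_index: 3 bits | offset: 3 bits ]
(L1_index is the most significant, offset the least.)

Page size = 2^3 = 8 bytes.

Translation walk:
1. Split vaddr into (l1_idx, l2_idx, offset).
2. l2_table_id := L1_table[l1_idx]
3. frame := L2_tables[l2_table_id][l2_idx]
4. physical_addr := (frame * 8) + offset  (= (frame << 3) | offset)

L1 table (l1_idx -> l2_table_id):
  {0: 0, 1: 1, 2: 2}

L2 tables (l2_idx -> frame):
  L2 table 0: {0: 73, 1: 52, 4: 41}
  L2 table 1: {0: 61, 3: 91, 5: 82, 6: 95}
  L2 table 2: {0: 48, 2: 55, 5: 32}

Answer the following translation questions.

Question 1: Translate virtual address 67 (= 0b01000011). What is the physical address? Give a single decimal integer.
vaddr = 67 = 0b01000011
Split: l1_idx=1, l2_idx=0, offset=3
L1[1] = 1
L2[1][0] = 61
paddr = 61 * 8 + 3 = 491

Answer: 491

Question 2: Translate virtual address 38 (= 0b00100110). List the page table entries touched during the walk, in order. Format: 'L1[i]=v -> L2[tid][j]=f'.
Answer: L1[0]=0 -> L2[0][4]=41

Derivation:
vaddr = 38 = 0b00100110
Split: l1_idx=0, l2_idx=4, offset=6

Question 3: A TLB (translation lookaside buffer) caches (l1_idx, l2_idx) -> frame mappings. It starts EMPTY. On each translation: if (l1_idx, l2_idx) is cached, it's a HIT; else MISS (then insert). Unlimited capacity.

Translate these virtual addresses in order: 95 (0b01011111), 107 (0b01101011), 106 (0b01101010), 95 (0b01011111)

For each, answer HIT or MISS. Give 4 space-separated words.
vaddr=95: (1,3) not in TLB -> MISS, insert
vaddr=107: (1,5) not in TLB -> MISS, insert
vaddr=106: (1,5) in TLB -> HIT
vaddr=95: (1,3) in TLB -> HIT

Answer: MISS MISS HIT HIT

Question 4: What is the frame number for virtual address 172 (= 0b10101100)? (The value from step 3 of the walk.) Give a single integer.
vaddr = 172: l1_idx=2, l2_idx=5
L1[2] = 2; L2[2][5] = 32

Answer: 32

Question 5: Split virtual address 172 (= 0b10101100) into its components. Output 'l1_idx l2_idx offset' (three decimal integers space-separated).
vaddr = 172 = 0b10101100
  top 2 bits -> l1_idx = 2
  next 3 bits -> l2_idx = 5
  bottom 3 bits -> offset = 4

Answer: 2 5 4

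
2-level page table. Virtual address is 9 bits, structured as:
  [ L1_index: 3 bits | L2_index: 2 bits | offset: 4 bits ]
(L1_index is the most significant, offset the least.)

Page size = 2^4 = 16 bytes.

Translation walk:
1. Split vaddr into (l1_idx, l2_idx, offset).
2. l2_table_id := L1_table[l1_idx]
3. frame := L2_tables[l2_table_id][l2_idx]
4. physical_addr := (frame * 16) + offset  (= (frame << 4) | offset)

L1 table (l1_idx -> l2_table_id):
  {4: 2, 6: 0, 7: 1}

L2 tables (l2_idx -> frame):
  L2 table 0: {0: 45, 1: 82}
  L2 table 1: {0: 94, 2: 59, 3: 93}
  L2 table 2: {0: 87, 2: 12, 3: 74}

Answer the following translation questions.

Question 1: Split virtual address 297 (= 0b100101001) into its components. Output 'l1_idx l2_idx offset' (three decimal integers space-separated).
vaddr = 297 = 0b100101001
  top 3 bits -> l1_idx = 4
  next 2 bits -> l2_idx = 2
  bottom 4 bits -> offset = 9

Answer: 4 2 9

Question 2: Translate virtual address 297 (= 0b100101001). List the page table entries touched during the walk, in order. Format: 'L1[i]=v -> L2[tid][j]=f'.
Answer: L1[4]=2 -> L2[2][2]=12

Derivation:
vaddr = 297 = 0b100101001
Split: l1_idx=4, l2_idx=2, offset=9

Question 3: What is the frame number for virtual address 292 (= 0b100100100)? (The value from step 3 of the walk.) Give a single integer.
Answer: 12

Derivation:
vaddr = 292: l1_idx=4, l2_idx=2
L1[4] = 2; L2[2][2] = 12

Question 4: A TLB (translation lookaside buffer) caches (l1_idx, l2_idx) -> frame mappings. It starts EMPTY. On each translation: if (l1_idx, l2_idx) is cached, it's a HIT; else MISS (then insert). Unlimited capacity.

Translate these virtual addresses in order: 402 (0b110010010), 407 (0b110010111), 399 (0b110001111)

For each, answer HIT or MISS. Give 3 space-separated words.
vaddr=402: (6,1) not in TLB -> MISS, insert
vaddr=407: (6,1) in TLB -> HIT
vaddr=399: (6,0) not in TLB -> MISS, insert

Answer: MISS HIT MISS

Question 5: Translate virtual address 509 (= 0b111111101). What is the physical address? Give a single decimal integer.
Answer: 1501

Derivation:
vaddr = 509 = 0b111111101
Split: l1_idx=7, l2_idx=3, offset=13
L1[7] = 1
L2[1][3] = 93
paddr = 93 * 16 + 13 = 1501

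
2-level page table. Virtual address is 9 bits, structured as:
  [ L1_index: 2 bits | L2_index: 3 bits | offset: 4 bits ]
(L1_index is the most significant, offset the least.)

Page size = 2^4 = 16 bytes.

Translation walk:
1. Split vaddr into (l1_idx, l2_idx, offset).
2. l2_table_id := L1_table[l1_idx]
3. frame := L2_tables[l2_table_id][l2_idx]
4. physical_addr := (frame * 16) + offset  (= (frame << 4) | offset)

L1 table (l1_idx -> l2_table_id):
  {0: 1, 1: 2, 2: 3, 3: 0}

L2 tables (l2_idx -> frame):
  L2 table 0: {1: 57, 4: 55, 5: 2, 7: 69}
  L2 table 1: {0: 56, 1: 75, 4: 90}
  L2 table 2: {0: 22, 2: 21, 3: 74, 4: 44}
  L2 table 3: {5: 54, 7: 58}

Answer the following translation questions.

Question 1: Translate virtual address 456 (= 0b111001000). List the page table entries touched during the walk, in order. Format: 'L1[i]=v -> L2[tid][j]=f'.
vaddr = 456 = 0b111001000
Split: l1_idx=3, l2_idx=4, offset=8

Answer: L1[3]=0 -> L2[0][4]=55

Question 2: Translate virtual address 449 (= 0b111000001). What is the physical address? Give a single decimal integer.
Answer: 881

Derivation:
vaddr = 449 = 0b111000001
Split: l1_idx=3, l2_idx=4, offset=1
L1[3] = 0
L2[0][4] = 55
paddr = 55 * 16 + 1 = 881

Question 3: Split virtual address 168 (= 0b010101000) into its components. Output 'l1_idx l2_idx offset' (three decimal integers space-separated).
vaddr = 168 = 0b010101000
  top 2 bits -> l1_idx = 1
  next 3 bits -> l2_idx = 2
  bottom 4 bits -> offset = 8

Answer: 1 2 8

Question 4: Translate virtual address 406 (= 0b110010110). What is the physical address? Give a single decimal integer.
vaddr = 406 = 0b110010110
Split: l1_idx=3, l2_idx=1, offset=6
L1[3] = 0
L2[0][1] = 57
paddr = 57 * 16 + 6 = 918

Answer: 918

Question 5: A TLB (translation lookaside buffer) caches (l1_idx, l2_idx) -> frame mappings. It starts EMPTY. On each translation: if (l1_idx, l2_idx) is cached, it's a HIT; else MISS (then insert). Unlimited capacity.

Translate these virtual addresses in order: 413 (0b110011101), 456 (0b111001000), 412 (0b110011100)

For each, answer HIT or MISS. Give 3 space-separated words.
Answer: MISS MISS HIT

Derivation:
vaddr=413: (3,1) not in TLB -> MISS, insert
vaddr=456: (3,4) not in TLB -> MISS, insert
vaddr=412: (3,1) in TLB -> HIT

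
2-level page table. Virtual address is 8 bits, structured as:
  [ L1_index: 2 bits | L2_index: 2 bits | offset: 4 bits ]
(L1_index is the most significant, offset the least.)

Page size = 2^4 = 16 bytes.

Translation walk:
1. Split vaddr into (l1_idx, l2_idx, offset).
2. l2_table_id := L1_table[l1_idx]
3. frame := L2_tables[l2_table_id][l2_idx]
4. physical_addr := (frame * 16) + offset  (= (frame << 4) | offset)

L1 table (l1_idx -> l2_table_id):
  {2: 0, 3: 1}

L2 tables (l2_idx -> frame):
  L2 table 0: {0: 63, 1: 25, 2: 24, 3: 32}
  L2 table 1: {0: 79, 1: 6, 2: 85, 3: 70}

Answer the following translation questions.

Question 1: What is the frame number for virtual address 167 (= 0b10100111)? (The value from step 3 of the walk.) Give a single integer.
Answer: 24

Derivation:
vaddr = 167: l1_idx=2, l2_idx=2
L1[2] = 0; L2[0][2] = 24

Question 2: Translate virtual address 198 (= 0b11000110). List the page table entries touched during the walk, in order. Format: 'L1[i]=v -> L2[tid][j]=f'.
vaddr = 198 = 0b11000110
Split: l1_idx=3, l2_idx=0, offset=6

Answer: L1[3]=1 -> L2[1][0]=79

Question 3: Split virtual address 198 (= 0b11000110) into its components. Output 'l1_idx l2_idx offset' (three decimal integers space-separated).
vaddr = 198 = 0b11000110
  top 2 bits -> l1_idx = 3
  next 2 bits -> l2_idx = 0
  bottom 4 bits -> offset = 6

Answer: 3 0 6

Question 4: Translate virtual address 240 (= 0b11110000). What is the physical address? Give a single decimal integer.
Answer: 1120

Derivation:
vaddr = 240 = 0b11110000
Split: l1_idx=3, l2_idx=3, offset=0
L1[3] = 1
L2[1][3] = 70
paddr = 70 * 16 + 0 = 1120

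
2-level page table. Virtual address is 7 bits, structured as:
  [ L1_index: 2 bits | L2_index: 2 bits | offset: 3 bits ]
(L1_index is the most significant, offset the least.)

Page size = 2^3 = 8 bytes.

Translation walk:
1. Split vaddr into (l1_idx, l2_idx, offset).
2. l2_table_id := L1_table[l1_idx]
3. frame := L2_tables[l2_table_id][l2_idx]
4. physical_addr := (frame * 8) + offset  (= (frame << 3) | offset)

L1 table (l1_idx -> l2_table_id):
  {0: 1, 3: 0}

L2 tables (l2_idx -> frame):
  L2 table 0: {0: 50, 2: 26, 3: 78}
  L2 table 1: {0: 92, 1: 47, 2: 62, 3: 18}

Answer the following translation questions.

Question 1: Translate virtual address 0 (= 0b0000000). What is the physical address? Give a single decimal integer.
vaddr = 0 = 0b0000000
Split: l1_idx=0, l2_idx=0, offset=0
L1[0] = 1
L2[1][0] = 92
paddr = 92 * 8 + 0 = 736

Answer: 736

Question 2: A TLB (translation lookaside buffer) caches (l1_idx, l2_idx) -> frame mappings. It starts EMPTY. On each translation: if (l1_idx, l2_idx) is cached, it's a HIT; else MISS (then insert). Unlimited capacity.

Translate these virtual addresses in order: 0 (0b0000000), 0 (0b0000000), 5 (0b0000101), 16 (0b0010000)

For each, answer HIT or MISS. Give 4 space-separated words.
vaddr=0: (0,0) not in TLB -> MISS, insert
vaddr=0: (0,0) in TLB -> HIT
vaddr=5: (0,0) in TLB -> HIT
vaddr=16: (0,2) not in TLB -> MISS, insert

Answer: MISS HIT HIT MISS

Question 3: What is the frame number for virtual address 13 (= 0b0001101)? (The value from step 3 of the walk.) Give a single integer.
vaddr = 13: l1_idx=0, l2_idx=1
L1[0] = 1; L2[1][1] = 47

Answer: 47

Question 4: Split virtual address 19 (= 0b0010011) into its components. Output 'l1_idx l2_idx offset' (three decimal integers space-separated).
Answer: 0 2 3

Derivation:
vaddr = 19 = 0b0010011
  top 2 bits -> l1_idx = 0
  next 2 bits -> l2_idx = 2
  bottom 3 bits -> offset = 3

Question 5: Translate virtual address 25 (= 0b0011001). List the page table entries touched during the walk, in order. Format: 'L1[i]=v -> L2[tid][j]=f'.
Answer: L1[0]=1 -> L2[1][3]=18

Derivation:
vaddr = 25 = 0b0011001
Split: l1_idx=0, l2_idx=3, offset=1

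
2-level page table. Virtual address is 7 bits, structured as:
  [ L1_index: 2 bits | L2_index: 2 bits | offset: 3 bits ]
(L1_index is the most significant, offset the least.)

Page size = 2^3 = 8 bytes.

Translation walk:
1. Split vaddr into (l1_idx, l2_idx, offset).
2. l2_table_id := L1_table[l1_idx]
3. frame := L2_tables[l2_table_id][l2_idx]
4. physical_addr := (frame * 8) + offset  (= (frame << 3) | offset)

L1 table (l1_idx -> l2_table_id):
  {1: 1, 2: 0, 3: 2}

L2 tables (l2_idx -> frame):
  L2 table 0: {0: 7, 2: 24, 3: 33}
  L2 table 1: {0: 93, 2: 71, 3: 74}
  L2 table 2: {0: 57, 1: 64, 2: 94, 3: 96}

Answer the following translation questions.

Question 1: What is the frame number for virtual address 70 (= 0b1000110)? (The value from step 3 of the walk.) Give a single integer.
vaddr = 70: l1_idx=2, l2_idx=0
L1[2] = 0; L2[0][0] = 7

Answer: 7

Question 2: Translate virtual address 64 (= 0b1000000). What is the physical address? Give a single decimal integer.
vaddr = 64 = 0b1000000
Split: l1_idx=2, l2_idx=0, offset=0
L1[2] = 0
L2[0][0] = 7
paddr = 7 * 8 + 0 = 56

Answer: 56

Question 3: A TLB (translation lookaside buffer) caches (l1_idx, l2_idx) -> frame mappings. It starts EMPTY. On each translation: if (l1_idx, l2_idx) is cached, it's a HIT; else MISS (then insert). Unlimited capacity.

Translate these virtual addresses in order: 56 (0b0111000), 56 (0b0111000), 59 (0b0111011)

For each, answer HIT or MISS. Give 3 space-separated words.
vaddr=56: (1,3) not in TLB -> MISS, insert
vaddr=56: (1,3) in TLB -> HIT
vaddr=59: (1,3) in TLB -> HIT

Answer: MISS HIT HIT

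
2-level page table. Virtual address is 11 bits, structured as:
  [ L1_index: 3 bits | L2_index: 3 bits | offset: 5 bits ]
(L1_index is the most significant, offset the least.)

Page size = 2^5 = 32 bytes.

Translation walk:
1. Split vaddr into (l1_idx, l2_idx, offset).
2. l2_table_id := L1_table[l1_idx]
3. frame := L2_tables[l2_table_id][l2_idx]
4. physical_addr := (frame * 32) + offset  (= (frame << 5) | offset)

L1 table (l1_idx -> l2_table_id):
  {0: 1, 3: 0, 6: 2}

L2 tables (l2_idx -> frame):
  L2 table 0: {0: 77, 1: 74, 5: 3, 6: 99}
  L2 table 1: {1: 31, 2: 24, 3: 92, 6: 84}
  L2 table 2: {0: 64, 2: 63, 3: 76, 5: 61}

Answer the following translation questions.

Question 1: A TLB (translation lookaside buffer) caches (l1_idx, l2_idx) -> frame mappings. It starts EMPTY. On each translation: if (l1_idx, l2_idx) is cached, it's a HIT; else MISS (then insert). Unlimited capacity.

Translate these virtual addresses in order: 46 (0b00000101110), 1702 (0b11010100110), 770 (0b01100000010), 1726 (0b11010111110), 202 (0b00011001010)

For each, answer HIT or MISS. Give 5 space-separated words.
vaddr=46: (0,1) not in TLB -> MISS, insert
vaddr=1702: (6,5) not in TLB -> MISS, insert
vaddr=770: (3,0) not in TLB -> MISS, insert
vaddr=1726: (6,5) in TLB -> HIT
vaddr=202: (0,6) not in TLB -> MISS, insert

Answer: MISS MISS MISS HIT MISS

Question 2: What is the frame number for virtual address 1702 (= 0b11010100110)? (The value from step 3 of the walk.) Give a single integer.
Answer: 61

Derivation:
vaddr = 1702: l1_idx=6, l2_idx=5
L1[6] = 2; L2[2][5] = 61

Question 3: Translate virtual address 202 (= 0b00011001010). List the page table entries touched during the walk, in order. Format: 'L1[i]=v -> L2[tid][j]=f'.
Answer: L1[0]=1 -> L2[1][6]=84

Derivation:
vaddr = 202 = 0b00011001010
Split: l1_idx=0, l2_idx=6, offset=10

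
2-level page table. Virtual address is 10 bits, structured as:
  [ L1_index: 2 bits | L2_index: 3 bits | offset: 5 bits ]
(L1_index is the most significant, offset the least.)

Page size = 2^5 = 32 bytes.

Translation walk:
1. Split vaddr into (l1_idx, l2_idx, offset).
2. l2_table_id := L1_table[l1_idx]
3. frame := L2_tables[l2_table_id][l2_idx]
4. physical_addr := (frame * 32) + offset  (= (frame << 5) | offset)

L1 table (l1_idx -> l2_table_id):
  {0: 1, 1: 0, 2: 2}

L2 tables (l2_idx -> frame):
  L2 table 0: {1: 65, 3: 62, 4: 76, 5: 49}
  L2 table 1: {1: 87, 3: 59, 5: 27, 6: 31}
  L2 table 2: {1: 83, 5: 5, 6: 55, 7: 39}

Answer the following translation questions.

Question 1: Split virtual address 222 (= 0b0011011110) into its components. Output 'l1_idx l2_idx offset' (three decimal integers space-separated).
vaddr = 222 = 0b0011011110
  top 2 bits -> l1_idx = 0
  next 3 bits -> l2_idx = 6
  bottom 5 bits -> offset = 30

Answer: 0 6 30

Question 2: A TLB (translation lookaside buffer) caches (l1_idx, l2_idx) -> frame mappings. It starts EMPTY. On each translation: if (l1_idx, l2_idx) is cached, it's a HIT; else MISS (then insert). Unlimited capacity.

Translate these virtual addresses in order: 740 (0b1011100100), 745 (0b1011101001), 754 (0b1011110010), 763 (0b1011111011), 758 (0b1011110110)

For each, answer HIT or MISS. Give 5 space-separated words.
Answer: MISS HIT HIT HIT HIT

Derivation:
vaddr=740: (2,7) not in TLB -> MISS, insert
vaddr=745: (2,7) in TLB -> HIT
vaddr=754: (2,7) in TLB -> HIT
vaddr=763: (2,7) in TLB -> HIT
vaddr=758: (2,7) in TLB -> HIT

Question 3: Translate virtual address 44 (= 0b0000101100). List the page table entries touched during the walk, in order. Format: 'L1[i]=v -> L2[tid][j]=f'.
vaddr = 44 = 0b0000101100
Split: l1_idx=0, l2_idx=1, offset=12

Answer: L1[0]=1 -> L2[1][1]=87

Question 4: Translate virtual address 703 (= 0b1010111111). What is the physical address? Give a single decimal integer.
Answer: 191

Derivation:
vaddr = 703 = 0b1010111111
Split: l1_idx=2, l2_idx=5, offset=31
L1[2] = 2
L2[2][5] = 5
paddr = 5 * 32 + 31 = 191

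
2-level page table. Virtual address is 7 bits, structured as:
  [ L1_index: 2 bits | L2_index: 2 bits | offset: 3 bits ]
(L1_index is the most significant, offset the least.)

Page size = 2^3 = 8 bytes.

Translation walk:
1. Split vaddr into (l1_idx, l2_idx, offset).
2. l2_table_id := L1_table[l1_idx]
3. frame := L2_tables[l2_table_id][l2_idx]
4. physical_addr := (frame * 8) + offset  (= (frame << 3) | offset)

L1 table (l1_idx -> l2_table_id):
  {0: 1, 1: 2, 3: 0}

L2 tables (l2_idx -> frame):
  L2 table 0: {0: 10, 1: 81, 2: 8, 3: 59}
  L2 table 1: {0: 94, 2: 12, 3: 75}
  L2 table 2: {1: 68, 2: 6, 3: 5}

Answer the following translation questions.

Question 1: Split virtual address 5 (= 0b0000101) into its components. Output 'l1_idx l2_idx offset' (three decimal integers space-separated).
Answer: 0 0 5

Derivation:
vaddr = 5 = 0b0000101
  top 2 bits -> l1_idx = 0
  next 2 bits -> l2_idx = 0
  bottom 3 bits -> offset = 5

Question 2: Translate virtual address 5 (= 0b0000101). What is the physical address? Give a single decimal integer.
Answer: 757

Derivation:
vaddr = 5 = 0b0000101
Split: l1_idx=0, l2_idx=0, offset=5
L1[0] = 1
L2[1][0] = 94
paddr = 94 * 8 + 5 = 757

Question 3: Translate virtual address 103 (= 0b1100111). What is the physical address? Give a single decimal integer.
Answer: 87

Derivation:
vaddr = 103 = 0b1100111
Split: l1_idx=3, l2_idx=0, offset=7
L1[3] = 0
L2[0][0] = 10
paddr = 10 * 8 + 7 = 87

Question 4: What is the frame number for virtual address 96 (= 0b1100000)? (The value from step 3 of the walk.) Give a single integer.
Answer: 10

Derivation:
vaddr = 96: l1_idx=3, l2_idx=0
L1[3] = 0; L2[0][0] = 10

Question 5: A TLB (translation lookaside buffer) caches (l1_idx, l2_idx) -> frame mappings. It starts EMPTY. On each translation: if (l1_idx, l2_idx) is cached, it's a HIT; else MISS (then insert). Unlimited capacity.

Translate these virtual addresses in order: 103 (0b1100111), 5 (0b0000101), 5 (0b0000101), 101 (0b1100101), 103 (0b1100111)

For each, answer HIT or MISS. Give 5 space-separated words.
vaddr=103: (3,0) not in TLB -> MISS, insert
vaddr=5: (0,0) not in TLB -> MISS, insert
vaddr=5: (0,0) in TLB -> HIT
vaddr=101: (3,0) in TLB -> HIT
vaddr=103: (3,0) in TLB -> HIT

Answer: MISS MISS HIT HIT HIT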